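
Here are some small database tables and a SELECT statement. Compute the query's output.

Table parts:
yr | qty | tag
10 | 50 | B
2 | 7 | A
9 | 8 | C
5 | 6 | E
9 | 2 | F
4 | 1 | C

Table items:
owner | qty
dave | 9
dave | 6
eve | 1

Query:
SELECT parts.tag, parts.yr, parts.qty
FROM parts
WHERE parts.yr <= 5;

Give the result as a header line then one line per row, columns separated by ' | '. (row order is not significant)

After WHERE (3 rows):
parts.yr | parts.qty | parts.tag
2 | 7 | A
5 | 6 | E
4 | 1 | C
After SELECT (3 rows):
parts.tag | parts.yr | parts.qty
A | 2 | 7
E | 5 | 6
C | 4 | 1

== RESULT ==
parts.tag | parts.yr | parts.qty
A | 2 | 7
E | 5 | 6
C | 4 | 1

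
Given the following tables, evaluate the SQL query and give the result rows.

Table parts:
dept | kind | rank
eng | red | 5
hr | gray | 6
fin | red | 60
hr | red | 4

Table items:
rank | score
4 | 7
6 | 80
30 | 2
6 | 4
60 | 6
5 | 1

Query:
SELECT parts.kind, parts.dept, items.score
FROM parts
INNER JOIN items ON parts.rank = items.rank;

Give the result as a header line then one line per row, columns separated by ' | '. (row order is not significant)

== RESULT ==
parts.kind | parts.dept | items.score
red | eng | 1
gray | hr | 80
gray | hr | 4
red | fin | 6
red | hr | 7

Derivation:
After JOIN items (5 rows):
parts.dept | parts.kind | parts.rank | items.rank | items.score
eng | red | 5 | 5 | 1
hr | gray | 6 | 6 | 80
hr | gray | 6 | 6 | 4
fin | red | 60 | 60 | 6
hr | red | 4 | 4 | 7
After SELECT (5 rows):
parts.kind | parts.dept | items.score
red | eng | 1
gray | hr | 80
gray | hr | 4
red | fin | 6
red | hr | 7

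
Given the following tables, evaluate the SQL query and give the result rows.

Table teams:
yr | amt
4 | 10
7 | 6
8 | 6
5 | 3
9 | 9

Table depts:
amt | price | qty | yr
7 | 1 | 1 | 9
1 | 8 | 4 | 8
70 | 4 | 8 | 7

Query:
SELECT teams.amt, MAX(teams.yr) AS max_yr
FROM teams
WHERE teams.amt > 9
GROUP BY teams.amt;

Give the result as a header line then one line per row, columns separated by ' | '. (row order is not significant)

After WHERE (1 rows):
teams.yr | teams.amt
4 | 10
After GROUP BY (1 rows):
teams.amt | max_yr
10 | 4

== RESULT ==
teams.amt | max_yr
10 | 4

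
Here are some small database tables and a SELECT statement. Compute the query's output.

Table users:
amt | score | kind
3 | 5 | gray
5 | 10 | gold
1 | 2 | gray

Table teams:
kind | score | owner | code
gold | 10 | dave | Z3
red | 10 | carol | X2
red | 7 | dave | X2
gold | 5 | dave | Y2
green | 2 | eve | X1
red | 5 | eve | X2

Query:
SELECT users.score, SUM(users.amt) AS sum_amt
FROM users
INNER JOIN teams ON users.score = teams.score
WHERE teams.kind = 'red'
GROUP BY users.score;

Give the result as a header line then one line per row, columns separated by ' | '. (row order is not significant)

After JOIN teams (5 rows):
users.amt | users.score | users.kind | teams.kind | teams.score | teams.owner | teams.code
3 | 5 | gray | gold | 5 | dave | Y2
3 | 5 | gray | red | 5 | eve | X2
5 | 10 | gold | gold | 10 | dave | Z3
5 | 10 | gold | red | 10 | carol | X2
1 | 2 | gray | green | 2 | eve | X1
After WHERE (2 rows):
users.amt | users.score | users.kind | teams.kind | teams.score | teams.owner | teams.code
3 | 5 | gray | red | 5 | eve | X2
5 | 10 | gold | red | 10 | carol | X2
After GROUP BY (2 rows):
users.score | sum_amt
5 | 3
10 | 5

== RESULT ==
users.score | sum_amt
5 | 3
10 | 5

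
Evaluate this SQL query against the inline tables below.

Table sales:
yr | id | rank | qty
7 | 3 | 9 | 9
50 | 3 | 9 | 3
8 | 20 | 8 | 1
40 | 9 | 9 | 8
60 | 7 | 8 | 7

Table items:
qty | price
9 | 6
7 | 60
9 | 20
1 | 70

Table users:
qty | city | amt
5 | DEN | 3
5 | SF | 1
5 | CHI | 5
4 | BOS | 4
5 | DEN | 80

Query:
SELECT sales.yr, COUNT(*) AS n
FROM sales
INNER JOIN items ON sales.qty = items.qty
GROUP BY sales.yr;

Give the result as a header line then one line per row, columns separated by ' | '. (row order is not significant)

== RESULT ==
sales.yr | n
7 | 2
8 | 1
60 | 1

Derivation:
After JOIN items (4 rows):
sales.yr | sales.id | sales.rank | sales.qty | items.qty | items.price
7 | 3 | 9 | 9 | 9 | 6
7 | 3 | 9 | 9 | 9 | 20
8 | 20 | 8 | 1 | 1 | 70
60 | 7 | 8 | 7 | 7 | 60
After GROUP BY (3 rows):
sales.yr | n
7 | 2
8 | 1
60 | 1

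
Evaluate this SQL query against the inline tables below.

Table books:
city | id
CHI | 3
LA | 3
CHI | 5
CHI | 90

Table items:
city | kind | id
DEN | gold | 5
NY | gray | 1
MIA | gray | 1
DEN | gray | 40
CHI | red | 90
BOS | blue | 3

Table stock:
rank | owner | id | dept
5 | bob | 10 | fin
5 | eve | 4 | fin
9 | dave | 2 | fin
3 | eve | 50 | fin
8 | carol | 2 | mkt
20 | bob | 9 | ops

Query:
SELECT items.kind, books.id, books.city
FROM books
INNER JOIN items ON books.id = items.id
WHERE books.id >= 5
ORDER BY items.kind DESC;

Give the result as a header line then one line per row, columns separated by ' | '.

== RESULT ==
items.kind | books.id | books.city
red | 90 | CHI
gold | 5 | CHI

Derivation:
After JOIN items (4 rows):
books.city | books.id | items.city | items.kind | items.id
CHI | 3 | BOS | blue | 3
LA | 3 | BOS | blue | 3
CHI | 5 | DEN | gold | 5
CHI | 90 | CHI | red | 90
After WHERE (2 rows):
books.city | books.id | items.city | items.kind | items.id
CHI | 5 | DEN | gold | 5
CHI | 90 | CHI | red | 90
After SELECT (2 rows):
items.kind | books.id | books.city
gold | 5 | CHI
red | 90 | CHI
After ORDER BY (2 rows):
items.kind | books.id | books.city
red | 90 | CHI
gold | 5 | CHI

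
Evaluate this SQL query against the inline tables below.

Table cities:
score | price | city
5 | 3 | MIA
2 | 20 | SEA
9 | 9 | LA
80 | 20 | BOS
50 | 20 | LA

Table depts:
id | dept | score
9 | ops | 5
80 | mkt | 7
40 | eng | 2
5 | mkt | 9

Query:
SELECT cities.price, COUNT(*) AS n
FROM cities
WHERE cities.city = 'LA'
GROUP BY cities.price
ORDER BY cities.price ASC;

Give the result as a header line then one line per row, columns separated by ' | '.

== RESULT ==
cities.price | n
9 | 1
20 | 1

Derivation:
After WHERE (2 rows):
cities.score | cities.price | cities.city
9 | 9 | LA
50 | 20 | LA
After GROUP BY (2 rows):
cities.price | n
9 | 1
20 | 1
After ORDER BY (2 rows):
cities.price | n
9 | 1
20 | 1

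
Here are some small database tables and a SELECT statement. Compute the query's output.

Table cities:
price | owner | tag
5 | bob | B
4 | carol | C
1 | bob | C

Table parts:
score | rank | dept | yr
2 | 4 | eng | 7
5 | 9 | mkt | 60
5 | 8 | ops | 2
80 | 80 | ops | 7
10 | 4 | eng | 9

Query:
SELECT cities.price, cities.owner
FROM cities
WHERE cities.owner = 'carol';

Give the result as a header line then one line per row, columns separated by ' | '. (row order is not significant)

== RESULT ==
cities.price | cities.owner
4 | carol

Derivation:
After WHERE (1 rows):
cities.price | cities.owner | cities.tag
4 | carol | C
After SELECT (1 rows):
cities.price | cities.owner
4 | carol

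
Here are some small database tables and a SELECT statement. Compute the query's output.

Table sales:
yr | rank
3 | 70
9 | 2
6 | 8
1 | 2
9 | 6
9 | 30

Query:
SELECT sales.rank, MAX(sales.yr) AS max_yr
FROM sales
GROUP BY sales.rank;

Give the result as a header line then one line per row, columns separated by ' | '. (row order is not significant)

== RESULT ==
sales.rank | max_yr
70 | 3
2 | 9
8 | 6
6 | 9
30 | 9

Derivation:
After GROUP BY (5 rows):
sales.rank | max_yr
70 | 3
2 | 9
8 | 6
6 | 9
30 | 9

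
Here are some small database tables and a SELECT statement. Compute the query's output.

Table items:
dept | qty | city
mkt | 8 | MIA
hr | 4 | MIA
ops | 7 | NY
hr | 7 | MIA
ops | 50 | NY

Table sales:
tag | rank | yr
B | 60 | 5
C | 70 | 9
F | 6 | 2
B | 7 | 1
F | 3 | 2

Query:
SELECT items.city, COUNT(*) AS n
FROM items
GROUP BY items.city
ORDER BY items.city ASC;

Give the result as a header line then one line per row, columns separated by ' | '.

After GROUP BY (2 rows):
items.city | n
MIA | 3
NY | 2
After ORDER BY (2 rows):
items.city | n
MIA | 3
NY | 2

== RESULT ==
items.city | n
MIA | 3
NY | 2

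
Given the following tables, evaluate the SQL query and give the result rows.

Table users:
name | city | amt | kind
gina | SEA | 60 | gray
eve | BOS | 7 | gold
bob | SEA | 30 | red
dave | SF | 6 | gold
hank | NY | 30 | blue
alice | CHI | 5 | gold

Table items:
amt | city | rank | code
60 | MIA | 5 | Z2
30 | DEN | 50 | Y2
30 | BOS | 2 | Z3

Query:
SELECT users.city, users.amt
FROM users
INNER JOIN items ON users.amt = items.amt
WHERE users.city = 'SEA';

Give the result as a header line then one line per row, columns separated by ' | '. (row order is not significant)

After JOIN items (5 rows):
users.name | users.city | users.amt | users.kind | items.amt | items.city | items.rank | items.code
gina | SEA | 60 | gray | 60 | MIA | 5 | Z2
bob | SEA | 30 | red | 30 | DEN | 50 | Y2
bob | SEA | 30 | red | 30 | BOS | 2 | Z3
hank | NY | 30 | blue | 30 | DEN | 50 | Y2
hank | NY | 30 | blue | 30 | BOS | 2 | Z3
After WHERE (3 rows):
users.name | users.city | users.amt | users.kind | items.amt | items.city | items.rank | items.code
gina | SEA | 60 | gray | 60 | MIA | 5 | Z2
bob | SEA | 30 | red | 30 | DEN | 50 | Y2
bob | SEA | 30 | red | 30 | BOS | 2 | Z3
After SELECT (3 rows):
users.city | users.amt
SEA | 60
SEA | 30
SEA | 30

== RESULT ==
users.city | users.amt
SEA | 60
SEA | 30
SEA | 30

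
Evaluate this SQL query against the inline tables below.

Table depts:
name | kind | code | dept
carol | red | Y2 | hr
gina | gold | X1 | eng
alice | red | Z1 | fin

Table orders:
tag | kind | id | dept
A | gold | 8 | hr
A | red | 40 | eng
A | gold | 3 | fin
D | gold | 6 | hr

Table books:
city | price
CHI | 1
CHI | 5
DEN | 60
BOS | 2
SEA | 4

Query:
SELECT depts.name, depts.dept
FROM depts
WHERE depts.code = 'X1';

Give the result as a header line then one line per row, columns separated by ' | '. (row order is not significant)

== RESULT ==
depts.name | depts.dept
gina | eng

Derivation:
After WHERE (1 rows):
depts.name | depts.kind | depts.code | depts.dept
gina | gold | X1 | eng
After SELECT (1 rows):
depts.name | depts.dept
gina | eng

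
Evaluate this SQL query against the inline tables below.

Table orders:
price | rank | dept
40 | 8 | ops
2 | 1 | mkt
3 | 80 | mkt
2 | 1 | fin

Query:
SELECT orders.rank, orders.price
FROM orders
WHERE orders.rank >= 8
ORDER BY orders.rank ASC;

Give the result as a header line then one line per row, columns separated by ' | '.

== RESULT ==
orders.rank | orders.price
8 | 40
80 | 3

Derivation:
After WHERE (2 rows):
orders.price | orders.rank | orders.dept
40 | 8 | ops
3 | 80 | mkt
After SELECT (2 rows):
orders.rank | orders.price
8 | 40
80 | 3
After ORDER BY (2 rows):
orders.rank | orders.price
8 | 40
80 | 3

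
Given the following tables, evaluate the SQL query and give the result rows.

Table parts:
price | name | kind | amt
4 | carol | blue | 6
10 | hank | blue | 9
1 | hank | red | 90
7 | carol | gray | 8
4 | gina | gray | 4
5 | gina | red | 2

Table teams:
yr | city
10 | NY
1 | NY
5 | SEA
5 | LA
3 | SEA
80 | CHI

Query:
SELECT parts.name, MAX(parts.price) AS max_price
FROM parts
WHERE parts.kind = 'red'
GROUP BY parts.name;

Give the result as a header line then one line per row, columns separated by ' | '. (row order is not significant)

== RESULT ==
parts.name | max_price
hank | 1
gina | 5

Derivation:
After WHERE (2 rows):
parts.price | parts.name | parts.kind | parts.amt
1 | hank | red | 90
5 | gina | red | 2
After GROUP BY (2 rows):
parts.name | max_price
hank | 1
gina | 5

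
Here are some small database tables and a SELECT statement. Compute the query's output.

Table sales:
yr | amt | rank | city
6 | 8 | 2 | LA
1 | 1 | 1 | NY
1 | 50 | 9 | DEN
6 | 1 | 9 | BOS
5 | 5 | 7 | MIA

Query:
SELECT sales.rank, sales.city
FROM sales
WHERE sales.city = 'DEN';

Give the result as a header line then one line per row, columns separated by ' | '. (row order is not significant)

== RESULT ==
sales.rank | sales.city
9 | DEN

Derivation:
After WHERE (1 rows):
sales.yr | sales.amt | sales.rank | sales.city
1 | 50 | 9 | DEN
After SELECT (1 rows):
sales.rank | sales.city
9 | DEN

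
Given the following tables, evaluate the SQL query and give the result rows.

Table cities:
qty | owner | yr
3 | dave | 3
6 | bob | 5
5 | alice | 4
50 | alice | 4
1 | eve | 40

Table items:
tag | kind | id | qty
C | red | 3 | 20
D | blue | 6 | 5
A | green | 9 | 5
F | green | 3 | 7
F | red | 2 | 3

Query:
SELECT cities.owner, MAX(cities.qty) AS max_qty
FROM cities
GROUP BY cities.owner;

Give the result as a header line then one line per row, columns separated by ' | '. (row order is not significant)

After GROUP BY (4 rows):
cities.owner | max_qty
dave | 3
bob | 6
alice | 50
eve | 1

== RESULT ==
cities.owner | max_qty
dave | 3
bob | 6
alice | 50
eve | 1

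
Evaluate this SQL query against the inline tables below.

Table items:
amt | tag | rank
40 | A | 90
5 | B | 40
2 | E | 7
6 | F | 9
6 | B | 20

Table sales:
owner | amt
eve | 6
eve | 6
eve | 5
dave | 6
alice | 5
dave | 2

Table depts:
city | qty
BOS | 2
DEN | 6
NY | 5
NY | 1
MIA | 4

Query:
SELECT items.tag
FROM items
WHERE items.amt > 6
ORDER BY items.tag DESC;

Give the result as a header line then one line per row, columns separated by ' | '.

After WHERE (1 rows):
items.amt | items.tag | items.rank
40 | A | 90
After SELECT (1 rows):
items.tag
A
After ORDER BY (1 rows):
items.tag
A

== RESULT ==
items.tag
A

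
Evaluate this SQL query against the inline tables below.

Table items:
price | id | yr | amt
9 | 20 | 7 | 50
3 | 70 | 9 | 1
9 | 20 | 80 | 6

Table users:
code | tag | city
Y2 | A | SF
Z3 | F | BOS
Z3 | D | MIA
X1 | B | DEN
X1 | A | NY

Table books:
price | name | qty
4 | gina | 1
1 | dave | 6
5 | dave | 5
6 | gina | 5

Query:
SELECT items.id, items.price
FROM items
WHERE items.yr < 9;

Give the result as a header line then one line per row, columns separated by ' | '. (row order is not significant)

== RESULT ==
items.id | items.price
20 | 9

Derivation:
After WHERE (1 rows):
items.price | items.id | items.yr | items.amt
9 | 20 | 7 | 50
After SELECT (1 rows):
items.id | items.price
20 | 9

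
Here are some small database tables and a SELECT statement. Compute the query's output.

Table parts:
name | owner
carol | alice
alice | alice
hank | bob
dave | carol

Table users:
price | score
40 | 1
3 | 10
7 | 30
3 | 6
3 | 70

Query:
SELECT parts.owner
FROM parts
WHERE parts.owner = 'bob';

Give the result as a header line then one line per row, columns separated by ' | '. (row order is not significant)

== RESULT ==
parts.owner
bob

Derivation:
After WHERE (1 rows):
parts.name | parts.owner
hank | bob
After SELECT (1 rows):
parts.owner
bob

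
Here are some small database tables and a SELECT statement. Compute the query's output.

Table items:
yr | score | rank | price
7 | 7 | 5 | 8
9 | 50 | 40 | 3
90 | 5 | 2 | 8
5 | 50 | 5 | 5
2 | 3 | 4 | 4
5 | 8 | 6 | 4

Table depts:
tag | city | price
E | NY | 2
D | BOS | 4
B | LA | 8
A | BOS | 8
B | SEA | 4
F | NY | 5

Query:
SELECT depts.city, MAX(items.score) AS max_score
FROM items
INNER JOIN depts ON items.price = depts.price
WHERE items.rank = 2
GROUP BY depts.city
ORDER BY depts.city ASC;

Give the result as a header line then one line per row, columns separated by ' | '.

== RESULT ==
depts.city | max_score
BOS | 5
LA | 5

Derivation:
After JOIN depts (9 rows):
items.yr | items.score | items.rank | items.price | depts.tag | depts.city | depts.price
7 | 7 | 5 | 8 | B | LA | 8
7 | 7 | 5 | 8 | A | BOS | 8
90 | 5 | 2 | 8 | B | LA | 8
90 | 5 | 2 | 8 | A | BOS | 8
5 | 50 | 5 | 5 | F | NY | 5
2 | 3 | 4 | 4 | D | BOS | 4
2 | 3 | 4 | 4 | B | SEA | 4
5 | 8 | 6 | 4 | D | BOS | 4
5 | 8 | 6 | 4 | B | SEA | 4
After WHERE (2 rows):
items.yr | items.score | items.rank | items.price | depts.tag | depts.city | depts.price
90 | 5 | 2 | 8 | B | LA | 8
90 | 5 | 2 | 8 | A | BOS | 8
After GROUP BY (2 rows):
depts.city | max_score
LA | 5
BOS | 5
After ORDER BY (2 rows):
depts.city | max_score
BOS | 5
LA | 5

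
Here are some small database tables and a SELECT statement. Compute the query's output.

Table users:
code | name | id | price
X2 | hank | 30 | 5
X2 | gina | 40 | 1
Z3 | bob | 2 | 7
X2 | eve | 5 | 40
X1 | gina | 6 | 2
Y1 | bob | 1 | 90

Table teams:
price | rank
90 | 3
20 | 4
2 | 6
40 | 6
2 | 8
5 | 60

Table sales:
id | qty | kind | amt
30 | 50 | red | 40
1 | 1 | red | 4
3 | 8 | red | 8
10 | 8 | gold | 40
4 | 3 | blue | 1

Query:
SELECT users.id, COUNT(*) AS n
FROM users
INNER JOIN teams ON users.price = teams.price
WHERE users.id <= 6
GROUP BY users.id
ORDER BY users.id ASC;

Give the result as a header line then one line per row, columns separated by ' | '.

== RESULT ==
users.id | n
1 | 1
5 | 1
6 | 2

Derivation:
After JOIN teams (5 rows):
users.code | users.name | users.id | users.price | teams.price | teams.rank
X2 | hank | 30 | 5 | 5 | 60
X2 | eve | 5 | 40 | 40 | 6
X1 | gina | 6 | 2 | 2 | 6
X1 | gina | 6 | 2 | 2 | 8
Y1 | bob | 1 | 90 | 90 | 3
After WHERE (4 rows):
users.code | users.name | users.id | users.price | teams.price | teams.rank
X2 | eve | 5 | 40 | 40 | 6
X1 | gina | 6 | 2 | 2 | 6
X1 | gina | 6 | 2 | 2 | 8
Y1 | bob | 1 | 90 | 90 | 3
After GROUP BY (3 rows):
users.id | n
5 | 1
6 | 2
1 | 1
After ORDER BY (3 rows):
users.id | n
1 | 1
5 | 1
6 | 2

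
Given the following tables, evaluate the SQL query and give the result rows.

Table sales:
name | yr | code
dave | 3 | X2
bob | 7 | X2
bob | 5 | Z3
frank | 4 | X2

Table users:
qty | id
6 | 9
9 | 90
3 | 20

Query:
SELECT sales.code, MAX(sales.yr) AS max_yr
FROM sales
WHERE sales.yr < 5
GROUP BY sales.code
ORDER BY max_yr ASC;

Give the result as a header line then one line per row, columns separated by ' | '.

== RESULT ==
sales.code | max_yr
X2 | 4

Derivation:
After WHERE (2 rows):
sales.name | sales.yr | sales.code
dave | 3 | X2
frank | 4 | X2
After GROUP BY (1 rows):
sales.code | max_yr
X2 | 4
After ORDER BY (1 rows):
sales.code | max_yr
X2 | 4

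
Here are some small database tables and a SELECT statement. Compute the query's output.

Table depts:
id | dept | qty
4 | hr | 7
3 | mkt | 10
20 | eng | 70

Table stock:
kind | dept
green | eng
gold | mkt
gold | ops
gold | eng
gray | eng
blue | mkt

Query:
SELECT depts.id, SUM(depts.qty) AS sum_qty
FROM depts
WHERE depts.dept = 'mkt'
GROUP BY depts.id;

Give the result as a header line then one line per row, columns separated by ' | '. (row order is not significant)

== RESULT ==
depts.id | sum_qty
3 | 10

Derivation:
After WHERE (1 rows):
depts.id | depts.dept | depts.qty
3 | mkt | 10
After GROUP BY (1 rows):
depts.id | sum_qty
3 | 10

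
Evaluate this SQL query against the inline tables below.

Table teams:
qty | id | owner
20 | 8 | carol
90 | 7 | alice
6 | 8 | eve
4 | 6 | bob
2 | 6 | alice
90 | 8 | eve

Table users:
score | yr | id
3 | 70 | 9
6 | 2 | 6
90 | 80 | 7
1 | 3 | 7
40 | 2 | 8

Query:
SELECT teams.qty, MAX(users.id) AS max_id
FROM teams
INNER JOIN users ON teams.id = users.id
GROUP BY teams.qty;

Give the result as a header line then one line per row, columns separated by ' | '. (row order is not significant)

== RESULT ==
teams.qty | max_id
20 | 8
90 | 8
6 | 8
4 | 6
2 | 6

Derivation:
After JOIN users (7 rows):
teams.qty | teams.id | teams.owner | users.score | users.yr | users.id
20 | 8 | carol | 40 | 2 | 8
90 | 7 | alice | 90 | 80 | 7
90 | 7 | alice | 1 | 3 | 7
6 | 8 | eve | 40 | 2 | 8
4 | 6 | bob | 6 | 2 | 6
2 | 6 | alice | 6 | 2 | 6
90 | 8 | eve | 40 | 2 | 8
After GROUP BY (5 rows):
teams.qty | max_id
20 | 8
90 | 8
6 | 8
4 | 6
2 | 6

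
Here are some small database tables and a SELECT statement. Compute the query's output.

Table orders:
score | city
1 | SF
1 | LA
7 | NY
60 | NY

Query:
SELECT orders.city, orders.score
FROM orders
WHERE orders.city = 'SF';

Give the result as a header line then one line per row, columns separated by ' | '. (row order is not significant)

== RESULT ==
orders.city | orders.score
SF | 1

Derivation:
After WHERE (1 rows):
orders.score | orders.city
1 | SF
After SELECT (1 rows):
orders.city | orders.score
SF | 1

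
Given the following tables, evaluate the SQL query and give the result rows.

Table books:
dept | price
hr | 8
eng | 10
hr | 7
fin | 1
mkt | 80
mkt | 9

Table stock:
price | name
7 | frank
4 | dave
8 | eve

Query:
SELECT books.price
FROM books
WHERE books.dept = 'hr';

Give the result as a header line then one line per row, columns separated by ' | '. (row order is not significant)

After WHERE (2 rows):
books.dept | books.price
hr | 8
hr | 7
After SELECT (2 rows):
books.price
8
7

== RESULT ==
books.price
8
7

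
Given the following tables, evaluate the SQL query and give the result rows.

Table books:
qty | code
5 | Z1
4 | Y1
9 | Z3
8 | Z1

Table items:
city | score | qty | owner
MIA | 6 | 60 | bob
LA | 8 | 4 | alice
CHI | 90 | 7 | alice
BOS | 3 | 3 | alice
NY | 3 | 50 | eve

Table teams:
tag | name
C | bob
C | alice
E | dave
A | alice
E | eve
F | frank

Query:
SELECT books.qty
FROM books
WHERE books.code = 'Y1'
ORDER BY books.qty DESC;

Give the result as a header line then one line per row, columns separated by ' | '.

After WHERE (1 rows):
books.qty | books.code
4 | Y1
After SELECT (1 rows):
books.qty
4
After ORDER BY (1 rows):
books.qty
4

== RESULT ==
books.qty
4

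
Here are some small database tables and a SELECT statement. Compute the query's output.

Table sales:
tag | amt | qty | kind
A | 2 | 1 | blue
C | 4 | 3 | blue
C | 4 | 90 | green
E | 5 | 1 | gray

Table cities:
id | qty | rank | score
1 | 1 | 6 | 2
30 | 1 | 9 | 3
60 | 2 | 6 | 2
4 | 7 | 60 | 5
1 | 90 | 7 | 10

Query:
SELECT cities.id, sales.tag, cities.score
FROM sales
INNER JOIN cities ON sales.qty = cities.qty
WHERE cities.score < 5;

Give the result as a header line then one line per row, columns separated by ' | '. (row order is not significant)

After JOIN cities (5 rows):
sales.tag | sales.amt | sales.qty | sales.kind | cities.id | cities.qty | cities.rank | cities.score
A | 2 | 1 | blue | 1 | 1 | 6 | 2
A | 2 | 1 | blue | 30 | 1 | 9 | 3
C | 4 | 90 | green | 1 | 90 | 7 | 10
E | 5 | 1 | gray | 1 | 1 | 6 | 2
E | 5 | 1 | gray | 30 | 1 | 9 | 3
After WHERE (4 rows):
sales.tag | sales.amt | sales.qty | sales.kind | cities.id | cities.qty | cities.rank | cities.score
A | 2 | 1 | blue | 1 | 1 | 6 | 2
A | 2 | 1 | blue | 30 | 1 | 9 | 3
E | 5 | 1 | gray | 1 | 1 | 6 | 2
E | 5 | 1 | gray | 30 | 1 | 9 | 3
After SELECT (4 rows):
cities.id | sales.tag | cities.score
1 | A | 2
30 | A | 3
1 | E | 2
30 | E | 3

== RESULT ==
cities.id | sales.tag | cities.score
1 | A | 2
30 | A | 3
1 | E | 2
30 | E | 3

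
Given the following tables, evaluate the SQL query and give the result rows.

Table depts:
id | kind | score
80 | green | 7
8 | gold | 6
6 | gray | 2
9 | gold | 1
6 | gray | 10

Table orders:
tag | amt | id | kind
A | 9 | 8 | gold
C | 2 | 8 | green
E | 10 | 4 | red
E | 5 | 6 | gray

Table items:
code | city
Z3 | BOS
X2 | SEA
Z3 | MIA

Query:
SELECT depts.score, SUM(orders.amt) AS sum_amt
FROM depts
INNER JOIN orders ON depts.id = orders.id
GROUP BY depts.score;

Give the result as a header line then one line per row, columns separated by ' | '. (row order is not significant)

After JOIN orders (4 rows):
depts.id | depts.kind | depts.score | orders.tag | orders.amt | orders.id | orders.kind
8 | gold | 6 | A | 9 | 8 | gold
8 | gold | 6 | C | 2 | 8 | green
6 | gray | 2 | E | 5 | 6 | gray
6 | gray | 10 | E | 5 | 6 | gray
After GROUP BY (3 rows):
depts.score | sum_amt
6 | 11
2 | 5
10 | 5

== RESULT ==
depts.score | sum_amt
6 | 11
2 | 5
10 | 5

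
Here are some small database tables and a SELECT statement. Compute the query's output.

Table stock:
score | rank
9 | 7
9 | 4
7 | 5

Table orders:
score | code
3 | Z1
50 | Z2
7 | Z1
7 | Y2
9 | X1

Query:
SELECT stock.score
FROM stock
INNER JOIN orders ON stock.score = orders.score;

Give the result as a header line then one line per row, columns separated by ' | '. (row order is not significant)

After JOIN orders (4 rows):
stock.score | stock.rank | orders.score | orders.code
9 | 7 | 9 | X1
9 | 4 | 9 | X1
7 | 5 | 7 | Z1
7 | 5 | 7 | Y2
After SELECT (4 rows):
stock.score
9
9
7
7

== RESULT ==
stock.score
9
9
7
7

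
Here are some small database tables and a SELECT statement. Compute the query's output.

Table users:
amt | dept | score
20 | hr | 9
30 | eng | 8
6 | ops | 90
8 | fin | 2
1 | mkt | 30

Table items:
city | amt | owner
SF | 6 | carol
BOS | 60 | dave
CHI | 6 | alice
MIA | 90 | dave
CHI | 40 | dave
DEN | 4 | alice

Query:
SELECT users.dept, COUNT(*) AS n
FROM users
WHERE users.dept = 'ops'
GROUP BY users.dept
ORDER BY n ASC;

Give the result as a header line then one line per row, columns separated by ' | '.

== RESULT ==
users.dept | n
ops | 1

Derivation:
After WHERE (1 rows):
users.amt | users.dept | users.score
6 | ops | 90
After GROUP BY (1 rows):
users.dept | n
ops | 1
After ORDER BY (1 rows):
users.dept | n
ops | 1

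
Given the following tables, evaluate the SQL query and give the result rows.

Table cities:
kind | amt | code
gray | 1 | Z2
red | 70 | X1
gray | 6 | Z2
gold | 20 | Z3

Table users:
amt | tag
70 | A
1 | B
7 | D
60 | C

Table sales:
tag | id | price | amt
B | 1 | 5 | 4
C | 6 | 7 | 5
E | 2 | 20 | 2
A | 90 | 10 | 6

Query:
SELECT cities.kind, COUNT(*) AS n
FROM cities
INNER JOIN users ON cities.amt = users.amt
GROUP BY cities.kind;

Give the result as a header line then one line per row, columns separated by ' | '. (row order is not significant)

After JOIN users (2 rows):
cities.kind | cities.amt | cities.code | users.amt | users.tag
gray | 1 | Z2 | 1 | B
red | 70 | X1 | 70 | A
After GROUP BY (2 rows):
cities.kind | n
gray | 1
red | 1

== RESULT ==
cities.kind | n
gray | 1
red | 1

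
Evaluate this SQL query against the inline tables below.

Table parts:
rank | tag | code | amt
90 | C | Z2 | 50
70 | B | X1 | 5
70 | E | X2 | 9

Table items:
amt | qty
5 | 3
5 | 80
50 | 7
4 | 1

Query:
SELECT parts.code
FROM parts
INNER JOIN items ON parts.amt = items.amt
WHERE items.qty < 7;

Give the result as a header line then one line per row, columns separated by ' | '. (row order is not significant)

After JOIN items (3 rows):
parts.rank | parts.tag | parts.code | parts.amt | items.amt | items.qty
90 | C | Z2 | 50 | 50 | 7
70 | B | X1 | 5 | 5 | 3
70 | B | X1 | 5 | 5 | 80
After WHERE (1 rows):
parts.rank | parts.tag | parts.code | parts.amt | items.amt | items.qty
70 | B | X1 | 5 | 5 | 3
After SELECT (1 rows):
parts.code
X1

== RESULT ==
parts.code
X1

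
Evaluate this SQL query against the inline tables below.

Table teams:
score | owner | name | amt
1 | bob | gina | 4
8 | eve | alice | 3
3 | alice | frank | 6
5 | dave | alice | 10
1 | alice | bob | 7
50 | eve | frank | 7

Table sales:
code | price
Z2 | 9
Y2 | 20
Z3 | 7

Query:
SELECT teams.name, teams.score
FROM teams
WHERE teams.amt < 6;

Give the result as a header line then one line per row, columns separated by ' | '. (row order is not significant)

== RESULT ==
teams.name | teams.score
gina | 1
alice | 8

Derivation:
After WHERE (2 rows):
teams.score | teams.owner | teams.name | teams.amt
1 | bob | gina | 4
8 | eve | alice | 3
After SELECT (2 rows):
teams.name | teams.score
gina | 1
alice | 8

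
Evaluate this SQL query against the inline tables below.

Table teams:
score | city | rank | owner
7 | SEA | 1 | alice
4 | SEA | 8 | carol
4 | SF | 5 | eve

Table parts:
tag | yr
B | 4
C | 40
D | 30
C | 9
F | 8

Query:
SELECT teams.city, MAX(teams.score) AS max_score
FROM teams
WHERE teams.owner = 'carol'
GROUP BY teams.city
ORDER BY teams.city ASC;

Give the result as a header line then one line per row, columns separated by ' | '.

== RESULT ==
teams.city | max_score
SEA | 4

Derivation:
After WHERE (1 rows):
teams.score | teams.city | teams.rank | teams.owner
4 | SEA | 8 | carol
After GROUP BY (1 rows):
teams.city | max_score
SEA | 4
After ORDER BY (1 rows):
teams.city | max_score
SEA | 4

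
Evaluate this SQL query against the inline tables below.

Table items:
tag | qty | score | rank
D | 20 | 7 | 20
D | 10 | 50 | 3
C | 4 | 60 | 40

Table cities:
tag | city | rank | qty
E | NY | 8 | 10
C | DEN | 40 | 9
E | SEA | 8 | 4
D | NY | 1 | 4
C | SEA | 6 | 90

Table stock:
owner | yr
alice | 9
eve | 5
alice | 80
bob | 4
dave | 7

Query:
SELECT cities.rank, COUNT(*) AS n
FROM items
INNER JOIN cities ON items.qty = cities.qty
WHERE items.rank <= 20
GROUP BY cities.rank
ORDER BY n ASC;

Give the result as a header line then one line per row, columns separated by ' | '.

== RESULT ==
cities.rank | n
8 | 1

Derivation:
After JOIN cities (3 rows):
items.tag | items.qty | items.score | items.rank | cities.tag | cities.city | cities.rank | cities.qty
D | 10 | 50 | 3 | E | NY | 8 | 10
C | 4 | 60 | 40 | E | SEA | 8 | 4
C | 4 | 60 | 40 | D | NY | 1 | 4
After WHERE (1 rows):
items.tag | items.qty | items.score | items.rank | cities.tag | cities.city | cities.rank | cities.qty
D | 10 | 50 | 3 | E | NY | 8 | 10
After GROUP BY (1 rows):
cities.rank | n
8 | 1
After ORDER BY (1 rows):
cities.rank | n
8 | 1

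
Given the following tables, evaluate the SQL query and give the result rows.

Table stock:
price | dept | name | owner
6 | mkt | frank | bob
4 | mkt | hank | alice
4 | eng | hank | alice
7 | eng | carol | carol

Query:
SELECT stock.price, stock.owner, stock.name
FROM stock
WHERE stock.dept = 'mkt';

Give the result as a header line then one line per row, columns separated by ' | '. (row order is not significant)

After WHERE (2 rows):
stock.price | stock.dept | stock.name | stock.owner
6 | mkt | frank | bob
4 | mkt | hank | alice
After SELECT (2 rows):
stock.price | stock.owner | stock.name
6 | bob | frank
4 | alice | hank

== RESULT ==
stock.price | stock.owner | stock.name
6 | bob | frank
4 | alice | hank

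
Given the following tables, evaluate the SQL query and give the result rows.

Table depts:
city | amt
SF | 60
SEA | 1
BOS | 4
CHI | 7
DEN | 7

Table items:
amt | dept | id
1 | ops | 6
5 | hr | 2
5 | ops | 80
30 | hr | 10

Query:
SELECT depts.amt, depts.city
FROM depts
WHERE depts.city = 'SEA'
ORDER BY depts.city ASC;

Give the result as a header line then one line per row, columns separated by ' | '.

After WHERE (1 rows):
depts.city | depts.amt
SEA | 1
After SELECT (1 rows):
depts.amt | depts.city
1 | SEA
After ORDER BY (1 rows):
depts.amt | depts.city
1 | SEA

== RESULT ==
depts.amt | depts.city
1 | SEA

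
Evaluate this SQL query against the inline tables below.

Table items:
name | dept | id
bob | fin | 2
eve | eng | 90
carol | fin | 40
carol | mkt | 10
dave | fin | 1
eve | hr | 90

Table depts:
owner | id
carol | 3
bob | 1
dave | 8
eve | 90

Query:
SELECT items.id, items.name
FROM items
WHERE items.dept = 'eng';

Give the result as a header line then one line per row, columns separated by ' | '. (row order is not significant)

== RESULT ==
items.id | items.name
90 | eve

Derivation:
After WHERE (1 rows):
items.name | items.dept | items.id
eve | eng | 90
After SELECT (1 rows):
items.id | items.name
90 | eve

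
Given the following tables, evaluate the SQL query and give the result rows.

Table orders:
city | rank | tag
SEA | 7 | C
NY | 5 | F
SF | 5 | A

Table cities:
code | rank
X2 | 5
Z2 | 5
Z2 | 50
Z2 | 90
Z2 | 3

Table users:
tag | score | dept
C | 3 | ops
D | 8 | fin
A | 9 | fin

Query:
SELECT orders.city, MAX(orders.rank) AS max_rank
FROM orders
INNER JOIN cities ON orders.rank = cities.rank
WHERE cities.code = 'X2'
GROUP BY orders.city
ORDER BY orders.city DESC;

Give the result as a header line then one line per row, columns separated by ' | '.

After JOIN cities (4 rows):
orders.city | orders.rank | orders.tag | cities.code | cities.rank
NY | 5 | F | X2 | 5
NY | 5 | F | Z2 | 5
SF | 5 | A | X2 | 5
SF | 5 | A | Z2 | 5
After WHERE (2 rows):
orders.city | orders.rank | orders.tag | cities.code | cities.rank
NY | 5 | F | X2 | 5
SF | 5 | A | X2 | 5
After GROUP BY (2 rows):
orders.city | max_rank
NY | 5
SF | 5
After ORDER BY (2 rows):
orders.city | max_rank
SF | 5
NY | 5

== RESULT ==
orders.city | max_rank
SF | 5
NY | 5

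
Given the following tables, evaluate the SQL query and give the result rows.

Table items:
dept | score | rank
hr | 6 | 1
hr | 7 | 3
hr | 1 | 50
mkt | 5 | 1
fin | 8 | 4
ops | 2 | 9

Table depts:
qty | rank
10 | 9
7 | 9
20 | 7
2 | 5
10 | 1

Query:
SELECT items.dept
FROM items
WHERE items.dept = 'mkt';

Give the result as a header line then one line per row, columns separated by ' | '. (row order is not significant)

== RESULT ==
items.dept
mkt

Derivation:
After WHERE (1 rows):
items.dept | items.score | items.rank
mkt | 5 | 1
After SELECT (1 rows):
items.dept
mkt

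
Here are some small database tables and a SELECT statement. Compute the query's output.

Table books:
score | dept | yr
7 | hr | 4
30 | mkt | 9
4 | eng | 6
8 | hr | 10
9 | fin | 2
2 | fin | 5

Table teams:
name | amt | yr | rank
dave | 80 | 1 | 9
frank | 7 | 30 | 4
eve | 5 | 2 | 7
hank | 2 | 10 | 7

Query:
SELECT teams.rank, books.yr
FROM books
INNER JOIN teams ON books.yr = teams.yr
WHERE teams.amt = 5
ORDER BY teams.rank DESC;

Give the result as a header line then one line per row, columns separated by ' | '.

After JOIN teams (2 rows):
books.score | books.dept | books.yr | teams.name | teams.amt | teams.yr | teams.rank
8 | hr | 10 | hank | 2 | 10 | 7
9 | fin | 2 | eve | 5 | 2 | 7
After WHERE (1 rows):
books.score | books.dept | books.yr | teams.name | teams.amt | teams.yr | teams.rank
9 | fin | 2 | eve | 5 | 2 | 7
After SELECT (1 rows):
teams.rank | books.yr
7 | 2
After ORDER BY (1 rows):
teams.rank | books.yr
7 | 2

== RESULT ==
teams.rank | books.yr
7 | 2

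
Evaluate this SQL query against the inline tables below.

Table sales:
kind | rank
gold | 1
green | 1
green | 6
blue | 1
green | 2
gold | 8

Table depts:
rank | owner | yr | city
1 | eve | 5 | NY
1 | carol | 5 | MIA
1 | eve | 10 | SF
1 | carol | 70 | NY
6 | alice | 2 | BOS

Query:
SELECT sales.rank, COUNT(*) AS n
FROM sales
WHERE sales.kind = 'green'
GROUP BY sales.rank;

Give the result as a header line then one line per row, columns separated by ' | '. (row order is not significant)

== RESULT ==
sales.rank | n
1 | 1
6 | 1
2 | 1

Derivation:
After WHERE (3 rows):
sales.kind | sales.rank
green | 1
green | 6
green | 2
After GROUP BY (3 rows):
sales.rank | n
1 | 1
6 | 1
2 | 1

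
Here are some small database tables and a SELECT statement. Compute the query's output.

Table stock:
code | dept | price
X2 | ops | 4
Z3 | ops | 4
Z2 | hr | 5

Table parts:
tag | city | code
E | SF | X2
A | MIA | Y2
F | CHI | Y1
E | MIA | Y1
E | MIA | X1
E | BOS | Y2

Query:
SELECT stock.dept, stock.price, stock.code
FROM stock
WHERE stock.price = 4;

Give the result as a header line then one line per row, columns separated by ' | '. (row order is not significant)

After WHERE (2 rows):
stock.code | stock.dept | stock.price
X2 | ops | 4
Z3 | ops | 4
After SELECT (2 rows):
stock.dept | stock.price | stock.code
ops | 4 | X2
ops | 4 | Z3

== RESULT ==
stock.dept | stock.price | stock.code
ops | 4 | X2
ops | 4 | Z3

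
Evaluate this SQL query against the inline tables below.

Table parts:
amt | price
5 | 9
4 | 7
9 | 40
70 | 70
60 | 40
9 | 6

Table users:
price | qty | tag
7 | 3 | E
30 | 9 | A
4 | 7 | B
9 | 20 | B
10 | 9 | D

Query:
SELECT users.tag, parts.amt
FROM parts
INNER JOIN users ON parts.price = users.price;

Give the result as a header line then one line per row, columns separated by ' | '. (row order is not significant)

After JOIN users (2 rows):
parts.amt | parts.price | users.price | users.qty | users.tag
5 | 9 | 9 | 20 | B
4 | 7 | 7 | 3 | E
After SELECT (2 rows):
users.tag | parts.amt
B | 5
E | 4

== RESULT ==
users.tag | parts.amt
B | 5
E | 4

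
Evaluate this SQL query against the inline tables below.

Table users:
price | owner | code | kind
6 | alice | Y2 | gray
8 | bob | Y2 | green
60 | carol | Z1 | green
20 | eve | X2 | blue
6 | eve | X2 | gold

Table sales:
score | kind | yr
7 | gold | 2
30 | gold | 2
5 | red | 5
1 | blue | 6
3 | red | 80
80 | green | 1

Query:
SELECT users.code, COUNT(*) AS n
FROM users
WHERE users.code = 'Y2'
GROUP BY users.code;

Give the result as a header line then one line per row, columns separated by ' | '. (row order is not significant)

== RESULT ==
users.code | n
Y2 | 2

Derivation:
After WHERE (2 rows):
users.price | users.owner | users.code | users.kind
6 | alice | Y2 | gray
8 | bob | Y2 | green
After GROUP BY (1 rows):
users.code | n
Y2 | 2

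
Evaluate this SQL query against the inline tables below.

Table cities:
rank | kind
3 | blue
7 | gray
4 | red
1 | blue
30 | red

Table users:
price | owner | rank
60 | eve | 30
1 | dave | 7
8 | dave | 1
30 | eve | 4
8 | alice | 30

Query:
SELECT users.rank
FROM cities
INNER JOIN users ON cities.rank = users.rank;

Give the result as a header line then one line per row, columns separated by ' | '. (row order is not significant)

After JOIN users (5 rows):
cities.rank | cities.kind | users.price | users.owner | users.rank
7 | gray | 1 | dave | 7
4 | red | 30 | eve | 4
1 | blue | 8 | dave | 1
30 | red | 60 | eve | 30
30 | red | 8 | alice | 30
After SELECT (5 rows):
users.rank
7
4
1
30
30

== RESULT ==
users.rank
7
4
1
30
30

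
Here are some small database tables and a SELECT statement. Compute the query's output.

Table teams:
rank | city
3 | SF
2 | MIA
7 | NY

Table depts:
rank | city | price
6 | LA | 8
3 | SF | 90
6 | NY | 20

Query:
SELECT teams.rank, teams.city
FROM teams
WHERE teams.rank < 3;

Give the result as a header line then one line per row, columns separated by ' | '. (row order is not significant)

== RESULT ==
teams.rank | teams.city
2 | MIA

Derivation:
After WHERE (1 rows):
teams.rank | teams.city
2 | MIA
After SELECT (1 rows):
teams.rank | teams.city
2 | MIA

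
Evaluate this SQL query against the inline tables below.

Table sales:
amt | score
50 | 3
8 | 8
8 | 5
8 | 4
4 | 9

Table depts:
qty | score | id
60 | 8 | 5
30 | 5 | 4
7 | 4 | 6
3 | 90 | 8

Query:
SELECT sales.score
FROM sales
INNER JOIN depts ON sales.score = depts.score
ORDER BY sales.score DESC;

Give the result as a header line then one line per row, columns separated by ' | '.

== RESULT ==
sales.score
8
5
4

Derivation:
After JOIN depts (3 rows):
sales.amt | sales.score | depts.qty | depts.score | depts.id
8 | 8 | 60 | 8 | 5
8 | 5 | 30 | 5 | 4
8 | 4 | 7 | 4 | 6
After SELECT (3 rows):
sales.score
8
5
4
After ORDER BY (3 rows):
sales.score
8
5
4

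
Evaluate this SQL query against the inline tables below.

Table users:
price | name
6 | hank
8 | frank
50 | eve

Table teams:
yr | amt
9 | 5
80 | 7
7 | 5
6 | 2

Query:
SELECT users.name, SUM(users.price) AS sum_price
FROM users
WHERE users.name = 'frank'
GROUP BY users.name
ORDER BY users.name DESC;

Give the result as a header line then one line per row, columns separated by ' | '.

After WHERE (1 rows):
users.price | users.name
8 | frank
After GROUP BY (1 rows):
users.name | sum_price
frank | 8
After ORDER BY (1 rows):
users.name | sum_price
frank | 8

== RESULT ==
users.name | sum_price
frank | 8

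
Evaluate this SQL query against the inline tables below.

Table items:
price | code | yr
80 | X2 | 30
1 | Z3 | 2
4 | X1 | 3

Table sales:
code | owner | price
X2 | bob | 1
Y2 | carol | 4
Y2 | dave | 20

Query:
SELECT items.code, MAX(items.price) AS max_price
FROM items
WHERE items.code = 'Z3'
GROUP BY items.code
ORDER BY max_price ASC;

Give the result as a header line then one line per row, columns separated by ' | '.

== RESULT ==
items.code | max_price
Z3 | 1

Derivation:
After WHERE (1 rows):
items.price | items.code | items.yr
1 | Z3 | 2
After GROUP BY (1 rows):
items.code | max_price
Z3 | 1
After ORDER BY (1 rows):
items.code | max_price
Z3 | 1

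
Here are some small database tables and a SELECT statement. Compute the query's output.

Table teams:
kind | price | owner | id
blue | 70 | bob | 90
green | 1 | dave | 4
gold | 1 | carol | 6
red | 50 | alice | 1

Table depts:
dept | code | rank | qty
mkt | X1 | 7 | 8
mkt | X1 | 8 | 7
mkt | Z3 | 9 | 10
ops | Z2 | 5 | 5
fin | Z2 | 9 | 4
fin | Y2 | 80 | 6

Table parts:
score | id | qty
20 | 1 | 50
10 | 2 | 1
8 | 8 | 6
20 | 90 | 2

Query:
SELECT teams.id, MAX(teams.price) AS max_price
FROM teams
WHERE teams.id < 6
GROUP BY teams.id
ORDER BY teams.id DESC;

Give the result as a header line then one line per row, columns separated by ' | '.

After WHERE (2 rows):
teams.kind | teams.price | teams.owner | teams.id
green | 1 | dave | 4
red | 50 | alice | 1
After GROUP BY (2 rows):
teams.id | max_price
4 | 1
1 | 50
After ORDER BY (2 rows):
teams.id | max_price
4 | 1
1 | 50

== RESULT ==
teams.id | max_price
4 | 1
1 | 50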